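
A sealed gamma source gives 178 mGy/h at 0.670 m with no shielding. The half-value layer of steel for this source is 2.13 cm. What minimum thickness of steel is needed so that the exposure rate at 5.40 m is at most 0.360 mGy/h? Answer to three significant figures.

6.24 cm

At 5.40 m, distance alone gives 178 × (0.670/5.40)² = 178 × 0.01539 = 2.739 mGy/h.
Further attenuation needed: 2.739/0.360 = 7.608.
n = log₂(7.608) = 2.928 half-value layers.
Thickness = 2.928 × 2.13 cm = 6.237 cm.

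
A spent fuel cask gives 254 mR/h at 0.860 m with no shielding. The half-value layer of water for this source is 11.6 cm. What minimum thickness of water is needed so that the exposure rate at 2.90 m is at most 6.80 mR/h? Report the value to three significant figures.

19.9 cm

At 2.90 m, distance alone gives (0.860/2.90)² = 0.08794, so 254 × 0.08794 = 22.34 mR/h.
Further attenuation needed: 22.34/6.80 = 3.285.
n = log₂(3.285) = 1.716 half-value layers.
Thickness = 1.716 × 11.6 cm = 19.91 cm.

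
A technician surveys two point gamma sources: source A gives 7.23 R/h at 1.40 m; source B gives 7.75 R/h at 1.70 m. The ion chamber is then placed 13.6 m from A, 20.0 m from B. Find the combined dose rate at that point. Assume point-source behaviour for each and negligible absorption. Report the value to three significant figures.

By superposition, sum each source's inverse-square contribution:
A: 7.23 × (1.40/13.6)² = 0.07662 R/h
B: 7.75 × (1.70/20.0)² = 0.05599 R/h
Total = 0.07662 + 0.05599 = 0.1326 R/h.

0.133 R/h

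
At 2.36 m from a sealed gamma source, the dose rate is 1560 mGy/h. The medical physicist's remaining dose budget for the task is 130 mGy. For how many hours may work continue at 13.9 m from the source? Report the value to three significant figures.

2.89 h

By the inverse-square law, rate at 13.9 m:
1560 × (2.36/13.9)² = 1560 × 0.02883 = 44.97 mGy/h.
Stay time = 130 mGy ÷ 44.97 mGy/h = 2.891 h.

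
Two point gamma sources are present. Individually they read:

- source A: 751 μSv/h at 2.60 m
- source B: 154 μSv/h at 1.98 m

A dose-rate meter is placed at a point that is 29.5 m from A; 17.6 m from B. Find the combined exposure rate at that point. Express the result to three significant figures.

Each source contributes Iᵢ·(dᵢ/rᵢ)²; contributions add.
A: 751 × (2.60/29.5)² = 5.834 μSv/h
B: 154 × (1.98/17.6)² = 1.949 μSv/h
Total = 5.834 + 1.949 = 7.783 μSv/h.

7.78 μSv/h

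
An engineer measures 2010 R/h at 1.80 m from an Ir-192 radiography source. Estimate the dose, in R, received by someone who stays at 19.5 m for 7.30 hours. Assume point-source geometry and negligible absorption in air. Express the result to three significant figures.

Since intensity falls as 1/r², rate at 19.5 m:
2010 × (1.80/19.5)² = 2010 × 0.008521 = 17.13 R/h.
Dose = rate × time = 17.13 R/h × 7.300 h = 125.0 R.

125 R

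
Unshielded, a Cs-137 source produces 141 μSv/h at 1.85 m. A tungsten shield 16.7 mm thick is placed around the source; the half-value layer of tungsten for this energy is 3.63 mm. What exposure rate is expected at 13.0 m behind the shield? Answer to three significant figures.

Distance alone: (1.85/13.0)² = 0.02025, so 141 × 0.02025 = 2.855 μSv/h.
Shield: 16.7/3.63 = 4.601 half-value layers → attenuation 2^(−4.601) = 0.04121.
Combined: 2.855 × 0.04121 = 0.1177 μSv/h.

0.118 μSv/h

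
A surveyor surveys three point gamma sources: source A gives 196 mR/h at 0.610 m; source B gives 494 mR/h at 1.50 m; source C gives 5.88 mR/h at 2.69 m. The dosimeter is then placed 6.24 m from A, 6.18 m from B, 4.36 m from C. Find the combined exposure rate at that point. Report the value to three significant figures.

Each source contributes Iᵢ·(dᵢ/rᵢ)²; contributions add.
A: 196 × (0.610/6.24)² = 1.873 mR/h
B: 494 × (1.50/6.18)² = 29.10 mR/h
C: 5.88 × (2.69/4.36)² = 2.238 mR/h
Total = 1.873 + 29.10 + 2.238 = 33.21 mR/h.

33.2 mR/h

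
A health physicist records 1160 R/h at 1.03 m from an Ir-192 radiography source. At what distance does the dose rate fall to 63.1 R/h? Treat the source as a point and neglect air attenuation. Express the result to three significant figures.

Using I₁d₁² = I₂d₂², d₂ = d₁·√(I₁/I₂).
I₁/I₂ = 1160/63.1 = 18.38, so d₂ = 1.03 × √18.38 = 4.416 m.

4.42 m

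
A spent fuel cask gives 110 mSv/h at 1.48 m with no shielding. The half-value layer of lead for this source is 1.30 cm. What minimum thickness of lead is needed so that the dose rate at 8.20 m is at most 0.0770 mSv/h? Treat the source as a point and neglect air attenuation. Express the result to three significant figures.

At 8.20 m, distance alone gives (1.48/8.20)² = 0.03258, so 110 × 0.03258 = 3.584 mSv/h.
Further attenuation needed: 3.584/0.0770 = 46.55.
n = log₂(46.55) = 5.541 half-value layers.
Thickness = 5.541 × 1.30 cm = 7.203 cm.

7.20 cm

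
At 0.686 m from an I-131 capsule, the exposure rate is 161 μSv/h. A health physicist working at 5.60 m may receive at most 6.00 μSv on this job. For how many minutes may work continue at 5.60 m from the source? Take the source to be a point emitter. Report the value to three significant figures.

149 min

By the inverse-square law, rate at 5.60 m:
(0.686/5.60)² = 0.01501, so 161 × 0.01501 = 2.417 μSv/h.
Stay time = 6.00 μSv ÷ 2.417 μSv/h = 2.482 h = 148.9 min.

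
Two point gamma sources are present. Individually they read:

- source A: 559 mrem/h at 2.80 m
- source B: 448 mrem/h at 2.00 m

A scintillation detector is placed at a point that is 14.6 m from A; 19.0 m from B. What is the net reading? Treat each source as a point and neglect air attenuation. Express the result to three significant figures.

By superposition, sum each source's inverse-square contribution:
A: 559 × (2.80/14.6)² = 20.56 mrem/h
B: 448 × (2.00/19.0)² = 4.964 mrem/h
Total = 20.56 + 4.964 = 25.52 mrem/h.

25.5 mrem/h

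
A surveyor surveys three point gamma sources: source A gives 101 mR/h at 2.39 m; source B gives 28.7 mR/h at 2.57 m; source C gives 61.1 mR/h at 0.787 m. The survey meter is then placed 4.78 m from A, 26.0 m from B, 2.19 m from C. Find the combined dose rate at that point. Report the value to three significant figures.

33.4 mR/h

By superposition, sum each source's inverse-square contribution:
A: 101 × (2.39/4.78)² = 25.25 mR/h
B: 28.7 × (2.57/26.0)² = 0.2804 mR/h
C: 61.1 × (0.787/2.19)² = 7.890 mR/h
Total = 25.25 + 0.2804 + 7.890 = 33.42 mR/h.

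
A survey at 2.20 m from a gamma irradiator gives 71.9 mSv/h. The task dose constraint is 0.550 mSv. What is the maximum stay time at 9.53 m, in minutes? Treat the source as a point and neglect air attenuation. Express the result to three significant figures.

8.61 min

By the inverse-square law, rate at 9.53 m:
(2.20/9.53)² = 0.05329, so 71.9 × 0.05329 = 3.832 mSv/h.
Stay time = 0.550 mSv ÷ 3.832 mSv/h = 0.1435 h = 8.610 min.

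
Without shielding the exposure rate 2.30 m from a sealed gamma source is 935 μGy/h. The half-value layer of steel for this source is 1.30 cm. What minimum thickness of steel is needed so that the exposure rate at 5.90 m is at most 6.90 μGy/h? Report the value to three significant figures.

At 5.90 m, distance alone gives 935 × (2.30/5.90)² = 935 × 0.1520 = 142.1 μGy/h.
Further attenuation needed: 142.1/6.90 = 20.59.
n = log₂(20.59) = 4.364 half-value layers.
Thickness = 4.364 × 1.30 cm = 5.673 cm.

5.67 cm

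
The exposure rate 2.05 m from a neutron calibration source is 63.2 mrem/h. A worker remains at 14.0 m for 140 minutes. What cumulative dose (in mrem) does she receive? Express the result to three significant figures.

Applying the 1/r² law, rate at 14.0 m:
(2.05/14.0)² = 0.02144, so 63.2 × 0.02144 = 1.355 mrem/h.
Dose = rate × time = 1.355 mrem/h × 2.333 h = 3.161 mrem.

3.16 mrem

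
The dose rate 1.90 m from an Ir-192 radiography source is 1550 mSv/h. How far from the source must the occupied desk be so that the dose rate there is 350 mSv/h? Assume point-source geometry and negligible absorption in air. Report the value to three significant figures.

By the inverse-square law, d₂ = d₁·√(I₁/I₂).
I₁/I₂ = 1550/350 = 4.429, so d₂ = 1.90 × √4.429 = 3.999 m.

4.00 m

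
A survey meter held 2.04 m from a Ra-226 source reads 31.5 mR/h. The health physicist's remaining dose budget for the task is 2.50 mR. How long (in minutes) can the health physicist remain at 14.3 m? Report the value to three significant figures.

By the inverse-square law, rate at 14.3 m:
(2.04/14.3)² = 0.02035, so 31.5 × 0.02035 = 0.6410 mR/h.
Stay time = 2.50 mR ÷ 0.6410 mR/h = 3.900 h = 234.0 min.

234 min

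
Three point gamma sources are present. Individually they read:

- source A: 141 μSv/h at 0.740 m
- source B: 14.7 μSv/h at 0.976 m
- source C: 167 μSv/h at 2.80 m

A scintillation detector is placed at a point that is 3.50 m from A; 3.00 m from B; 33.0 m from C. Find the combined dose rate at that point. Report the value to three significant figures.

Each source contributes Iᵢ·(dᵢ/rᵢ)²; contributions add.
A: 141 × (0.740/3.50)² = 6.303 μSv/h
B: 14.7 × (0.976/3.00)² = 1.556 μSv/h
C: 167 × (2.80/33.0)² = 1.202 μSv/h
Total = 6.303 + 1.556 + 1.202 = 9.061 μSv/h.

9.06 μSv/h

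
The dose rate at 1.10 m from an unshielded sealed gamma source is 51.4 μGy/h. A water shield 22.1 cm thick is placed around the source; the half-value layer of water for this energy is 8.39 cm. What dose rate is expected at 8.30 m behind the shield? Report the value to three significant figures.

Distance alone: 51.4 × (1.10/8.30)² = 51.4 × 0.01756 = 0.9026 μGy/h.
Shield: 22.1/8.39 = 2.634 half-value layers → attenuation 2^(−2.634) = 0.1611.
Combined: 0.9026 × 0.1611 = 0.1454 μGy/h.

0.145 μGy/h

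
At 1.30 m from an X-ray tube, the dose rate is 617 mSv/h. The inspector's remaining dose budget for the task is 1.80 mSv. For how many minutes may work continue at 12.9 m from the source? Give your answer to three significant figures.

Using I₁d₁² = I₂d₂², rate at 12.9 m:
(1.30/12.9)² = 0.01016, so 617 × 0.01016 = 6.269 mSv/h.
Stay time = 1.80 mSv ÷ 6.269 mSv/h = 0.2871 h = 17.23 min.

17.2 min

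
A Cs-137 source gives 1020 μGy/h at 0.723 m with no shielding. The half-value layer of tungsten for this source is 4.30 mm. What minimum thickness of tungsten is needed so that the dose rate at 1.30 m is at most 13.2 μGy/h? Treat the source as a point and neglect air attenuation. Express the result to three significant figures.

At 1.30 m, distance alone gives (0.723/1.30)² = 0.3093, so 1020 × 0.3093 = 315.5 μGy/h.
Further attenuation needed: 315.5/13.2 = 23.90.
n = log₂(23.90) = 4.579 half-value layers.
Thickness = 4.579 × 4.30 mm = 19.69 mm.

19.7 mm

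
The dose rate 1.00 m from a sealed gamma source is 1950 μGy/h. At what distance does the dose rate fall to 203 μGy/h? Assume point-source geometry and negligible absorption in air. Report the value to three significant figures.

3.10 m

Applying the 1/r² law, d₂ = d₁·√(I₁/I₂).
I₁/I₂ = 1950/203 = 9.606, so d₂ = 1.00 × √9.606 = 3.099 m.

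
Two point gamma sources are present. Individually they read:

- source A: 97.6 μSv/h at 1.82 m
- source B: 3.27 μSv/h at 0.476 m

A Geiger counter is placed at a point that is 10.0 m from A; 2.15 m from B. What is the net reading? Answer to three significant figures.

3.39 μSv/h

By superposition, sum each source's inverse-square contribution:
A: 97.6 × (1.82/10.0)² = 3.233 μSv/h
B: 3.27 × (0.476/2.15)² = 0.1603 μSv/h
Total = 3.233 + 0.1603 = 3.393 μSv/h.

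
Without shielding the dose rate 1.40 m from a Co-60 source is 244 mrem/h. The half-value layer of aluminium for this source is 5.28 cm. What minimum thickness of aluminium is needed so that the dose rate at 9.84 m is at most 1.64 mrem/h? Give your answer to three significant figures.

At 9.84 m, distance alone gives (1.40/9.84)² = 0.02024, so 244 × 0.02024 = 4.939 mrem/h.
Further attenuation needed: 4.939/1.64 = 3.012.
n = log₂(3.012) = 1.591 half-value layers.
Thickness = 1.591 × 5.28 cm = 8.400 cm.

8.40 cm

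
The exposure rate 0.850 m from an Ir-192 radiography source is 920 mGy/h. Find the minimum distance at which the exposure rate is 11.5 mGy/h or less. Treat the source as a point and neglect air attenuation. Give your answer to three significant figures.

7.60 m

Using I₁d₁² = I₂d₂², d₂ = d₁·√(I₁/I₂).
I₁/I₂ = 920/11.5 = 80.00, so d₂ = 0.850 × √80.00 = 7.603 m.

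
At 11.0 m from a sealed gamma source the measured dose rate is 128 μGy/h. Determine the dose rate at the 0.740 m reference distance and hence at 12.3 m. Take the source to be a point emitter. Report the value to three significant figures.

28300 μGy/h; 102 μGy/h

By the inverse-square law,
At 0.740 m: (11.0/0.740)² = 221.0, so 128 × 221.0 = 28290 μGy/h
At 12.3 m: 28290 × (0.740/12.3)² = 28290 × 0.003620 = 102.4 μGy/h.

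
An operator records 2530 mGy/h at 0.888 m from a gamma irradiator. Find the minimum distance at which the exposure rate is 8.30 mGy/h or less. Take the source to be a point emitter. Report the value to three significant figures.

Intensity scales as (d₁/d₂)², so d₂ = d₁·√(I₁/I₂).
I₁/I₂ = 2530/8.30 = 304.8, so d₂ = 0.888 × √304.8 = 15.50 m.

15.5 m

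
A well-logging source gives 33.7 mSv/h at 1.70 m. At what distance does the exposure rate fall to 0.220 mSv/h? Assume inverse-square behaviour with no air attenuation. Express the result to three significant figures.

21.0 m

Applying the 1/r² law, d₂ = d₁·√(I₁/I₂).
I₁/I₂ = 33.7/0.220 = 153.2, so d₂ = 1.70 × √153.2 = 21.04 m.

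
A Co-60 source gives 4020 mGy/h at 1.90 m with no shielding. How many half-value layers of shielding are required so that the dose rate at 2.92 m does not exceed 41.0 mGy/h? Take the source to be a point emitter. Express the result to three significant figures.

5.38 half-value layers

At 2.92 m, distance alone gives 4020 × (1.90/2.92)² = 4020 × 0.4234 = 1702 mGy/h.
Further attenuation needed: 1702/41.0 = 41.51.
n = log₂(41.51) = 5.375 half-value layers.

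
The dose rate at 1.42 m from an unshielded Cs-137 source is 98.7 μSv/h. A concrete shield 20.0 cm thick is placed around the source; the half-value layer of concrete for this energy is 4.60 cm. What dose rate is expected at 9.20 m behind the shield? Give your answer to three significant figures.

0.115 μSv/h

Distance alone: (1.42/9.20)² = 0.02382, so 98.7 × 0.02382 = 2.351 μSv/h.
Shield: 20.0/4.60 = 4.348 half-value layers → attenuation 2^(−4.348) = 0.04910.
Combined: 2.351 × 0.04910 = 0.1154 μSv/h.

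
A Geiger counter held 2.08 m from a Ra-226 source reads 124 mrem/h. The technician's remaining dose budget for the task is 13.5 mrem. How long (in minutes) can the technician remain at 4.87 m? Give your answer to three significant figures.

Using I₁d₁² = I₂d₂², rate at 4.87 m:
124 × (2.08/4.87)² = 124 × 0.1824 = 22.62 mrem/h.
Stay time = 13.5 mrem ÷ 22.62 mrem/h = 0.5968 h = 35.81 min.

35.8 min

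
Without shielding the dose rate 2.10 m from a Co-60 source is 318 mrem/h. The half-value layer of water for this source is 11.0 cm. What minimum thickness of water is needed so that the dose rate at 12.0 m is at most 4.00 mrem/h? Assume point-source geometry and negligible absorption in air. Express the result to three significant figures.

14.1 cm

At 12.0 m, distance alone gives (2.10/12.0)² = 0.03063, so 318 × 0.03063 = 9.740 mrem/h.
Further attenuation needed: 9.740/4.00 = 2.435.
n = log₂(2.435) = 1.284 half-value layers.
Thickness = 1.284 × 11.0 cm = 14.12 cm.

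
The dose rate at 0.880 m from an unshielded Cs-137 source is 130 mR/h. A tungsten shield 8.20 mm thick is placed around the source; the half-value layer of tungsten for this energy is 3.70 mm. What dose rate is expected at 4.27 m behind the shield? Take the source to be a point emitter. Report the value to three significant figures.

1.19 mR/h

Distance alone: 130 × (0.880/4.27)² = 130 × 0.04247 = 5.521 mR/h.
Shield: 8.20/3.70 = 2.216 half-value layers → attenuation 2^(−2.216) = 0.2152.
Combined: 5.521 × 0.2152 = 1.188 mR/h.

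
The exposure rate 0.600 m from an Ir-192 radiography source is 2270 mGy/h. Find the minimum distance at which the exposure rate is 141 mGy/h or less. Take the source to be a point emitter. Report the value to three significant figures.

Since intensity falls as 1/r², d₂ = d₁·√(I₁/I₂).
I₁/I₂ = 2270/141 = 16.10, so d₂ = 0.600 × √16.10 = 2.407 m.

2.41 m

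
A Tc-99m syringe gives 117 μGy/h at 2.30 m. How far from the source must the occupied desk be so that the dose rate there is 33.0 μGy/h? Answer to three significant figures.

4.33 m

By the inverse-square law, d₂ = d₁·√(I₁/I₂).
I₁/I₂ = 117/33.0 = 3.545, so d₂ = 2.30 × √3.545 = 4.330 m.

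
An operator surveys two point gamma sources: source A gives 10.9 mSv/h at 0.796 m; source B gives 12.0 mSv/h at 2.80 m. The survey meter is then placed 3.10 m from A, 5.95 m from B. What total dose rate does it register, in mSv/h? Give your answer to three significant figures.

3.38 mSv/h

By superposition, sum each source's inverse-square contribution:
A: 10.9 × (0.796/3.10)² = 0.7187 mSv/h
B: 12.0 × (2.80/5.95)² = 2.657 mSv/h
Total = 0.7187 + 2.657 = 3.376 mSv/h.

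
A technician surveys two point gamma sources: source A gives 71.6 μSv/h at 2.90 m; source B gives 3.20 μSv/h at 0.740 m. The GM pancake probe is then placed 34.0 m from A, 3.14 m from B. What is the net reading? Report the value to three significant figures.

By superposition, sum each source's inverse-square contribution:
A: 71.6 × (2.90/34.0)² = 0.5209 μSv/h
B: 3.20 × (0.740/3.14)² = 0.1777 μSv/h
Total = 0.5209 + 0.1777 = 0.6986 μSv/h.

0.699 μSv/h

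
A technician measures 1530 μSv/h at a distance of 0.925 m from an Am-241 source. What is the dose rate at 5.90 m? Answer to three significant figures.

By the inverse-square law, the rate at 5.90 m is
(0.925/5.90)² = 0.02458, so 1530 × 0.02458 = 37.61 μSv/h.

37.6 μSv/h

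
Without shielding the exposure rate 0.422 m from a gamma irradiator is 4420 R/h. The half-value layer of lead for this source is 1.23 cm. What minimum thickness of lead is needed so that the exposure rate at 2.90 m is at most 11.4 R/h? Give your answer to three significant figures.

3.74 cm

At 2.90 m, distance alone gives (0.422/2.90)² = 0.02118, so 4420 × 0.02118 = 93.62 R/h.
Further attenuation needed: 93.62/11.4 = 8.212.
n = log₂(8.212) = 3.038 half-value layers.
Thickness = 3.038 × 1.23 cm = 3.737 cm.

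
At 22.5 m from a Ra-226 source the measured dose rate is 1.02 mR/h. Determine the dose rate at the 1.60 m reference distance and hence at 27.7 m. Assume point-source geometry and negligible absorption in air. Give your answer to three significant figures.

202 mR/h; 0.673 mR/h

Using I₁d₁² = I₂d₂²,
At 1.60 m: (22.5/1.60)² = 197.8, so 1.02 × 197.8 = 201.8 mR/h
At 27.7 m: 201.8 × (1.60/27.7)² = 201.8 × 0.003336 = 0.6732 mR/h.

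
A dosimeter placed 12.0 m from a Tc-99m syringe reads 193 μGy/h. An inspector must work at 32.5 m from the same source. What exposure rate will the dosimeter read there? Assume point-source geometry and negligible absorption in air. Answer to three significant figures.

26.3 μGy/h

Applying the 1/r² law, scaling from 12.0 m to 32.5 m:
(12.0/32.5)² = 0.1363, so 193 × 0.1363 = 26.31 μGy/h.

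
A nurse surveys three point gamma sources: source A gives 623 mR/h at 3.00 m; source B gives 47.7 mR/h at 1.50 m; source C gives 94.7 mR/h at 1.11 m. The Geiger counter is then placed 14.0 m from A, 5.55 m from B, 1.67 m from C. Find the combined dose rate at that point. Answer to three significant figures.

73.9 mR/h

Each source contributes Iᵢ·(dᵢ/rᵢ)²; contributions add.
A: 623 × (3.00/14.0)² = 28.61 mR/h
B: 47.7 × (1.50/5.55)² = 3.484 mR/h
C: 94.7 × (1.11/1.67)² = 41.84 mR/h
Total = 28.61 + 3.484 + 41.84 = 73.93 mR/h.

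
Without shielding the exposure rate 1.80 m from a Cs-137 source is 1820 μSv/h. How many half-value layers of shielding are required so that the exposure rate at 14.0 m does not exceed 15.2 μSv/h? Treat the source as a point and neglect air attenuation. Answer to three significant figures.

0.985 half-value layers

At 14.0 m, distance alone gives (1.80/14.0)² = 0.01653, so 1820 × 0.01653 = 30.08 μSv/h.
Further attenuation needed: 30.08/15.2 = 1.979.
n = log₂(1.979) = 0.9848 half-value layers.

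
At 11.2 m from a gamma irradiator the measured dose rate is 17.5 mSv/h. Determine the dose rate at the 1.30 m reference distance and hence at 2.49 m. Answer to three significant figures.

1300 mSv/h; 354 mSv/h

Since intensity falls as 1/r²,
At 1.30 m: 17.5 × (11.2/1.30)² = 17.5 × 74.22 = 1299 mSv/h
At 2.49 m: 1299 × (1.30/2.49)² = 1299 × 0.2726 = 354.1 mSv/h.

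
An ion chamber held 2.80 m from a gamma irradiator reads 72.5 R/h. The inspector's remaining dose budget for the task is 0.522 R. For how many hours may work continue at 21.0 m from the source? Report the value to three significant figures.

0.405 h

Intensity scales as (d₁/d₂)², so rate at 21.0 m:
72.5 × (2.80/21.0)² = 72.5 × 0.01778 = 1.289 R/h.
Stay time = 0.522 R ÷ 1.289 R/h = 0.4050 h.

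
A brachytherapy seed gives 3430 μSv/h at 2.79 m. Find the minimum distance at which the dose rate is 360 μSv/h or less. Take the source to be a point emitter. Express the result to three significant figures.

8.61 m

Using I₁d₁² = I₂d₂², d₂ = d₁·√(I₁/I₂).
I₁/I₂ = 3430/360 = 9.528, so d₂ = 2.79 × √9.528 = 8.612 m.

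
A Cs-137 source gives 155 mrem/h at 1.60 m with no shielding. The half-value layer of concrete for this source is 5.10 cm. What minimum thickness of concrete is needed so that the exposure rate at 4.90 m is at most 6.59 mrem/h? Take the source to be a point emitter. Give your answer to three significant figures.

At 4.90 m, distance alone gives (1.60/4.90)² = 0.1066, so 155 × 0.1066 = 16.52 mrem/h.
Further attenuation needed: 16.52/6.59 = 2.507.
n = log₂(2.507) = 1.326 half-value layers.
Thickness = 1.326 × 5.10 cm = 6.763 cm.

6.76 cm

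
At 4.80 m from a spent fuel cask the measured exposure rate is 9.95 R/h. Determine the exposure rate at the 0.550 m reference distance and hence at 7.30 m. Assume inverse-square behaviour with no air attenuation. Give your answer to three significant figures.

758 R/h; 4.30 R/h

Applying the 1/r² law,
At 0.550 m: (4.80/0.550)² = 76.17, so 9.95 × 76.17 = 757.9 R/h
At 7.30 m: (0.550/7.30)² = 0.005676, so 757.9 × 0.005676 = 4.302 R/h.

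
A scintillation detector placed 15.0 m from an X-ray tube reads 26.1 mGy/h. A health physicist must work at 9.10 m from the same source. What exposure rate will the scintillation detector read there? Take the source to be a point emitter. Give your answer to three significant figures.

70.9 mGy/h

Intensity scales as (d₁/d₂)², so scaling from 15.0 m to 9.10 m:
26.1 × (15.0/9.10)² = 26.1 × 2.717 = 70.91 mGy/h.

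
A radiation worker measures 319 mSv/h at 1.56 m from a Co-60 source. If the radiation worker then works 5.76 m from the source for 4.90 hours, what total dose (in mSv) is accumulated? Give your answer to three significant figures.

115 mSv

Applying the 1/r² law, rate at 5.76 m:
319 × (1.56/5.76)² = 319 × 0.07335 = 23.40 mSv/h.
Dose = rate × time = 23.40 mSv/h × 4.900 h = 114.7 mSv.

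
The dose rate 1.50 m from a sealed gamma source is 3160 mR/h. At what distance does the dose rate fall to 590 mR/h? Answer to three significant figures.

3.47 m

Intensity scales as (d₁/d₂)², so d₂ = d₁·√(I₁/I₂).
I₁/I₂ = 3160/590 = 5.356, so d₂ = 1.50 × √5.356 = 3.471 m.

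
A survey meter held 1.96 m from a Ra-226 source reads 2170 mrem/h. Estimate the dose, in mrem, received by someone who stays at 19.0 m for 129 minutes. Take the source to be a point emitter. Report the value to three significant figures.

Since intensity falls as 1/r², rate at 19.0 m:
(1.96/19.0)² = 0.01064, so 2170 × 0.01064 = 23.09 mrem/h.
Dose = rate × time = 23.09 mrem/h × 2.150 h = 49.64 mrem.

49.6 mrem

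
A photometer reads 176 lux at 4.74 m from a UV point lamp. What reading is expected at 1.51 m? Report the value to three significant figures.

1730 lux

Since intensity falls as 1/r², the rate at 1.51 m is
(4.74/1.51)² = 9.854, so 176 × 9.854 = 1734 lux.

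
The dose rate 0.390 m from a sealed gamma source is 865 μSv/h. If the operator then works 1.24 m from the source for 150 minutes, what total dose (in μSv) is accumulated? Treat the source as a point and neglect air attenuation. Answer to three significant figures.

214 μSv

By the inverse-square law, rate at 1.24 m:
865 × (0.390/1.24)² = 865 × 0.09892 = 85.57 μSv/h.
Dose = rate × time = 85.57 μSv/h × 2.500 h = 213.9 μSv.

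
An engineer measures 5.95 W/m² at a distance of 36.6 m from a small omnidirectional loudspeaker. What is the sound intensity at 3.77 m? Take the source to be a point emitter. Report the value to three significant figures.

Applying the 1/r² law, the rate at 3.77 m is
(36.6/3.77)² = 94.25, so 5.95 × 94.25 = 560.8 W/m².

561 W/m²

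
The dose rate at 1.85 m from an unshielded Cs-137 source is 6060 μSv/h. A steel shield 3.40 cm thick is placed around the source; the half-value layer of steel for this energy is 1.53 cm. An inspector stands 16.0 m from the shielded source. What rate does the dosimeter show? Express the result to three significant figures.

17.4 μSv/h

Distance alone: (1.85/16.0)² = 0.01337, so 6060 × 0.01337 = 81.02 μSv/h.
Shield: 3.40/1.53 = 2.222 half-value layers → attenuation 2^(−2.222) = 0.2143.
Combined: 81.02 × 0.2143 = 17.36 μSv/h.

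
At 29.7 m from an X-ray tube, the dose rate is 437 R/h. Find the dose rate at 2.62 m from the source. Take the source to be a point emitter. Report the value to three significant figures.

56200 R/h

By the inverse-square law, the rate at 2.62 m is
437 × (29.7/2.62)² = 437 × 128.5 = 56150 R/h.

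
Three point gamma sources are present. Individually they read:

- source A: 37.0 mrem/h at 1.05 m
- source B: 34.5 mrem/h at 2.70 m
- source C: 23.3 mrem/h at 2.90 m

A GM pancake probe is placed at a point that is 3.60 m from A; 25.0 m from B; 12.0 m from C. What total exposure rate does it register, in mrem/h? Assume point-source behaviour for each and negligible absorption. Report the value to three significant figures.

Each source contributes Iᵢ·(dᵢ/rᵢ)²; contributions add.
A: 37.0 × (1.05/3.60)² = 3.148 mrem/h
B: 34.5 × (2.70/25.0)² = 0.4024 mrem/h
C: 23.3 × (2.90/12.0)² = 1.361 mrem/h
Total = 3.148 + 0.4024 + 1.361 = 4.911 mrem/h.

4.91 mrem/h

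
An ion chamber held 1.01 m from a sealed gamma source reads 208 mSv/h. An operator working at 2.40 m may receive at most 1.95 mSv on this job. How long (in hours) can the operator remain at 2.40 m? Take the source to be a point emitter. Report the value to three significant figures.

0.0529 h

Intensity scales as (d₁/d₂)², so rate at 2.40 m:
(1.01/2.40)² = 0.1771, so 208 × 0.1771 = 36.84 mSv/h.
Stay time = 1.95 mSv ÷ 36.84 mSv/h = 0.05293 h.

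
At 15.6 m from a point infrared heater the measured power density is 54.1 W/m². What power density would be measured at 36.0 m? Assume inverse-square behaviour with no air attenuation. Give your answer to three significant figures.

Since intensity falls as 1/r², scaling from 15.6 m to 36.0 m:
(15.6/36.0)² = 0.1878, so 54.1 × 0.1878 = 10.16 W/m².

10.2 W/m²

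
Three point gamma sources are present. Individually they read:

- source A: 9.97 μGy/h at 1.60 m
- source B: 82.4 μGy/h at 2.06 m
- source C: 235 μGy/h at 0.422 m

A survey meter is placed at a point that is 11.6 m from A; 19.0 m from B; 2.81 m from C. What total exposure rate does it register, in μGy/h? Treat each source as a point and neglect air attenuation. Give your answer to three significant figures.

Each source contributes Iᵢ·(dᵢ/rᵢ)²; contributions add.
A: 9.97 × (1.60/11.6)² = 0.1897 μGy/h
B: 82.4 × (2.06/19.0)² = 0.9686 μGy/h
C: 235 × (0.422/2.81)² = 5.300 μGy/h
Total = 0.1897 + 0.9686 + 5.300 = 6.458 μGy/h.

6.46 μGy/h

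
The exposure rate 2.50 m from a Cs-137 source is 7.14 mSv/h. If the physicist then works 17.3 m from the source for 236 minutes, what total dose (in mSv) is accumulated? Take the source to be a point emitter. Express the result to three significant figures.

0.586 mSv

Using I₁d₁² = I₂d₂², rate at 17.3 m:
(2.50/17.3)² = 0.02088, so 7.14 × 0.02088 = 0.1491 mSv/h.
Dose = rate × time = 0.1491 mSv/h × 3.933 h = 0.5864 mSv.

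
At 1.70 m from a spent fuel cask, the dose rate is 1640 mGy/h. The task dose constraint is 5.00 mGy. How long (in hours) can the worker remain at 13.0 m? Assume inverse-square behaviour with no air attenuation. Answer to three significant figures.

0.178 h

Using I₁d₁² = I₂d₂², rate at 13.0 m:
(1.70/13.0)² = 0.01710, so 1640 × 0.01710 = 28.04 mGy/h.
Stay time = 5.00 mGy ÷ 28.04 mGy/h = 0.1783 h.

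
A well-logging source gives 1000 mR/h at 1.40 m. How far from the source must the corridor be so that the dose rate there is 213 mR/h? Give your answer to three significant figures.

3.03 m

Intensity scales as (d₁/d₂)², so d₂ = d₁·√(I₁/I₂).
I₁/I₂ = 1000/213 = 4.695, so d₂ = 1.40 × √4.695 = 3.034 m.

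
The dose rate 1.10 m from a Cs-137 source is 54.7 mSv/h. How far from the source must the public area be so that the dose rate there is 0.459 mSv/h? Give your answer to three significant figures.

12.0 m

Intensity scales as (d₁/d₂)², so d₂ = d₁·√(I₁/I₂).
I₁/I₂ = 54.7/0.459 = 119.2, so d₂ = 1.10 × √119.2 = 12.01 m.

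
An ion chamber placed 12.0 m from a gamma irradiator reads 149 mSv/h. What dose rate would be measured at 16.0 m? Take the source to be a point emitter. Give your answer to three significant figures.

Since intensity falls as 1/r², scaling from 12.0 m to 16.0 m:
149 × (12.0/16.0)² = 149 × 0.5625 = 83.81 mSv/h.

83.8 mSv/h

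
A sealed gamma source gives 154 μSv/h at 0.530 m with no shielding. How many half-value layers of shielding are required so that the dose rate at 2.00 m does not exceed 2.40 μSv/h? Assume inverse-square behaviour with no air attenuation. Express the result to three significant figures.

2.17 half-value layers

At 2.00 m, distance alone gives (0.530/2.00)² = 0.07023, so 154 × 0.07023 = 10.82 μSv/h.
Further attenuation needed: 10.82/2.40 = 4.508.
n = log₂(4.508) = 2.172 half-value layers.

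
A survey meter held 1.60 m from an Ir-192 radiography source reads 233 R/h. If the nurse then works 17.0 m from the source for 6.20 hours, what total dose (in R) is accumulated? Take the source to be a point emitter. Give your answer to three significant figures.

By the inverse-square law, rate at 17.0 m:
(1.60/17.0)² = 0.008858, so 233 × 0.008858 = 2.064 R/h.
Dose = rate × time = 2.064 R/h × 6.200 h = 12.80 R.

12.8 R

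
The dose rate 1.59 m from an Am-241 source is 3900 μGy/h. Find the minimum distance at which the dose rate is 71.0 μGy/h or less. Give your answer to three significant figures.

11.8 m

By the inverse-square law, d₂ = d₁·√(I₁/I₂).
I₁/I₂ = 3900/71.0 = 54.93, so d₂ = 1.59 × √54.93 = 11.78 m.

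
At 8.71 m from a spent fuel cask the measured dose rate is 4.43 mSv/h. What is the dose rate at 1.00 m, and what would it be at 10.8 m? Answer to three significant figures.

336 mSv/h; 2.88 mSv/h

Intensity scales as (d₁/d₂)², so
At 1.00 m: 4.43 × (8.71/1.00)² = 4.43 × 75.86 = 336.1 mSv/h
At 10.8 m: 336.1 × (1.00/10.8)² = 336.1 × 0.008573 = 2.881 mSv/h.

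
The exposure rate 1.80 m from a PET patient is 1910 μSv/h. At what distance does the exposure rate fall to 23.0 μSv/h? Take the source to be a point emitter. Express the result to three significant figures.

16.4 m

Since intensity falls as 1/r², d₂ = d₁·√(I₁/I₂).
I₁/I₂ = 1910/23.0 = 83.04, so d₂ = 1.80 × √83.04 = 16.40 m.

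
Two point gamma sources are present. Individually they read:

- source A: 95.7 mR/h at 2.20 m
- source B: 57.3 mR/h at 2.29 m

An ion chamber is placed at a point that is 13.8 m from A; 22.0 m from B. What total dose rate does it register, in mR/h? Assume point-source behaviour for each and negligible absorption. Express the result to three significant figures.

By superposition, sum each source's inverse-square contribution:
A: 95.7 × (2.20/13.8)² = 2.432 mR/h
B: 57.3 × (2.29/22.0)² = 0.6208 mR/h
Total = 2.432 + 0.6208 = 3.053 mR/h.

3.05 mR/h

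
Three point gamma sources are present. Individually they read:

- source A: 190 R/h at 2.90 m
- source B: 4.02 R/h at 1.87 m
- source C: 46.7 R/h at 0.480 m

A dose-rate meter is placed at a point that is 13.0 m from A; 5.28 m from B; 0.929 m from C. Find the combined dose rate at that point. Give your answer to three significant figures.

22.4 R/h

Each source contributes Iᵢ·(dᵢ/rᵢ)²; contributions add.
A: 190 × (2.90/13.0)² = 9.455 R/h
B: 4.02 × (1.87/5.28)² = 0.5042 R/h
C: 46.7 × (0.480/0.929)² = 12.47 R/h
Total = 9.455 + 0.5042 + 12.47 = 22.43 R/h.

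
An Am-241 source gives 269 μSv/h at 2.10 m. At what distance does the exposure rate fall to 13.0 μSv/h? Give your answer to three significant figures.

Since intensity falls as 1/r², d₂ = d₁·√(I₁/I₂).
I₁/I₂ = 269/13.0 = 20.69, so d₂ = 2.10 × √20.69 = 9.552 m.

9.55 m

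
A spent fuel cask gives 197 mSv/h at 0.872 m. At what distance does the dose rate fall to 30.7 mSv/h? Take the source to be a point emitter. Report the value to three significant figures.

2.21 m

By the inverse-square law, d₂ = d₁·√(I₁/I₂).
I₁/I₂ = 197/30.7 = 6.417, so d₂ = 0.872 × √6.417 = 2.209 m.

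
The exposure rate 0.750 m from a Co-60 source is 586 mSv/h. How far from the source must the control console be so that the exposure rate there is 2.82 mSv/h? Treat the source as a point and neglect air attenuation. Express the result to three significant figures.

10.8 m

Since intensity falls as 1/r², d₂ = d₁·√(I₁/I₂).
I₁/I₂ = 586/2.82 = 207.8, so d₂ = 0.750 × √207.8 = 10.81 m.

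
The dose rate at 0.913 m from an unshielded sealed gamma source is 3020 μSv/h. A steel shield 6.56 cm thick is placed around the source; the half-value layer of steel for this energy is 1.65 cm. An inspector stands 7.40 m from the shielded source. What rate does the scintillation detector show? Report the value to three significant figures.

Distance alone: 3020 × (0.913/7.40)² = 3020 × 0.01522 = 45.96 μSv/h.
Shield: 6.56/1.65 = 3.976 half-value layers → attenuation 2^(−3.976) = 0.06355.
Combined: 45.96 × 0.06355 = 2.921 μSv/h.

2.92 μSv/h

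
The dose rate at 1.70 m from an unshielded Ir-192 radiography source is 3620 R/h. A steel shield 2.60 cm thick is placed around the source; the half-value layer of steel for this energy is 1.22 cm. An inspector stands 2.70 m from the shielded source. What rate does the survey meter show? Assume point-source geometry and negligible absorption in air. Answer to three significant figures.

Distance alone: 3620 × (1.70/2.70)² = 3620 × 0.3964 = 1435 R/h.
Shield: 2.60/1.22 = 2.131 half-value layers → attenuation 2^(−2.131) = 0.2283.
Combined: 1435 × 0.2283 = 327.6 R/h.

328 R/h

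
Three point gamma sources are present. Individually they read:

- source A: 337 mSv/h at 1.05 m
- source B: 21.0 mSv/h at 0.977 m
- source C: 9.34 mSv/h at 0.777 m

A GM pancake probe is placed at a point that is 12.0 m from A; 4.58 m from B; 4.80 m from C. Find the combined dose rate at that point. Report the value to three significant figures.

Each source contributes Iᵢ·(dᵢ/rᵢ)²; contributions add.
A: 337 × (1.05/12.0)² = 2.580 mSv/h
B: 21.0 × (0.977/4.58)² = 0.9556 mSv/h
C: 9.34 × (0.777/4.80)² = 0.2447 mSv/h
Total = 2.580 + 0.9556 + 0.2447 = 3.780 mSv/h.

3.78 mSv/h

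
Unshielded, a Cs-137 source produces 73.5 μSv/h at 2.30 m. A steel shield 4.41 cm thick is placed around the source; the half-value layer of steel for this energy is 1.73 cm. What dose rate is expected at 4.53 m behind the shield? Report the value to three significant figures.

Distance alone: 73.5 × (2.30/4.53)² = 73.5 × 0.2578 = 18.95 μSv/h.
Shield: 4.41/1.73 = 2.549 half-value layers → attenuation 2^(−2.549) = 0.1709.
Combined: 18.95 × 0.1709 = 3.239 μSv/h.

3.24 μSv/h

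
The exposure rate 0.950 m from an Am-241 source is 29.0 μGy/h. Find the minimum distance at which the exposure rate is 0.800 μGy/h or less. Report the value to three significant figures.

Applying the 1/r² law, d₂ = d₁·√(I₁/I₂).
I₁/I₂ = 29.0/0.800 = 36.25, so d₂ = 0.950 × √36.25 = 5.720 m.

5.72 m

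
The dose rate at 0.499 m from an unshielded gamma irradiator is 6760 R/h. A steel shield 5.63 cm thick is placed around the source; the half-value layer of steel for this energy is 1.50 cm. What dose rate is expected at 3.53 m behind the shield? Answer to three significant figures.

10.0 R/h

Distance alone: (0.499/3.53)² = 0.01998, so 6760 × 0.01998 = 135.1 R/h.
Shield: 5.63/1.50 = 3.753 half-value layers → attenuation 2^(−3.753) = 0.07417.
Combined: 135.1 × 0.07417 = 10.02 R/h.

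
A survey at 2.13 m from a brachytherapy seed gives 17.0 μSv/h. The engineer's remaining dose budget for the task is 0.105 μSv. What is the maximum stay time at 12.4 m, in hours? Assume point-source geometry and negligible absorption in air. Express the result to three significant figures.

0.209 h

Intensity scales as (d₁/d₂)², so rate at 12.4 m:
(2.13/12.4)² = 0.02951, so 17.0 × 0.02951 = 0.5017 μSv/h.
Stay time = 0.105 μSv ÷ 0.5017 μSv/h = 0.2093 h.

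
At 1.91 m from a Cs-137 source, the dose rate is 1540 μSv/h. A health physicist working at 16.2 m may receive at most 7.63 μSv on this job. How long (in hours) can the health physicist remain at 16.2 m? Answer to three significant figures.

0.356 h

Applying the 1/r² law, rate at 16.2 m:
1540 × (1.91/16.2)² = 1540 × 0.01390 = 21.41 μSv/h.
Stay time = 7.63 μSv ÷ 21.41 μSv/h = 0.3564 h.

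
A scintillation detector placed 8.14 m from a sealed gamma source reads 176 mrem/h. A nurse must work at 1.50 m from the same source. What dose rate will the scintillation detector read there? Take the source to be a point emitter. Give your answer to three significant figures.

Intensity scales as (d₁/d₂)², so scaling from 8.14 m to 1.50 m:
176 × (8.14/1.50)² = 176 × 29.45 = 5183 mrem/h.

5180 mrem/h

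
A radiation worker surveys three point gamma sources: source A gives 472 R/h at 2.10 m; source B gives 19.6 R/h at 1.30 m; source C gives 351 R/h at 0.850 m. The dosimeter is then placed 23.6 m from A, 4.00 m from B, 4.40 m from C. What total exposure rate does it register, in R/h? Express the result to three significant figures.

Each source contributes Iᵢ·(dᵢ/rᵢ)²; contributions add.
A: 472 × (2.10/23.6)² = 3.737 R/h
B: 19.6 × (1.30/4.00)² = 2.070 R/h
C: 351 × (0.850/4.40)² = 13.10 R/h
Total = 3.737 + 2.070 + 13.10 = 18.91 R/h.

18.9 R/h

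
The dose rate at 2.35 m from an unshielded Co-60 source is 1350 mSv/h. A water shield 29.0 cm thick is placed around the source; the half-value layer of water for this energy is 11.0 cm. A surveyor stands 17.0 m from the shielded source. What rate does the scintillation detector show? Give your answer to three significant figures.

Distance alone: (2.35/17.0)² = 0.01911, so 1350 × 0.01911 = 25.80 mSv/h.
Shield: 29.0/11.0 = 2.636 half-value layers → attenuation 2^(−2.636) = 0.1609.
Combined: 25.80 × 0.1609 = 4.151 mSv/h.

4.15 mSv/h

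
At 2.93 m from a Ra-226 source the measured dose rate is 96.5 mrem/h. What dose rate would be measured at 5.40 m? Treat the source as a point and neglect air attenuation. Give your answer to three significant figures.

28.4 mrem/h

Since intensity falls as 1/r², scaling from 2.93 m to 5.40 m:
96.5 × (2.93/5.40)² = 96.5 × 0.2944 = 28.41 mrem/h.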